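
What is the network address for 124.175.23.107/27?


IP:   01111100.10101111.00010111.01101011
Mask: 11111111.11111111.11111111.11100000
AND operation:
Net:  01111100.10101111.00010111.01100000
Network: 124.175.23.96/27


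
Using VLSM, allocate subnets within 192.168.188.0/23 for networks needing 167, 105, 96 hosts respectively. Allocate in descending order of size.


167 hosts -> /24 (254 usable): 192.168.188.0/24
105 hosts -> /25 (126 usable): 192.168.189.0/25
96 hosts -> /25 (126 usable): 192.168.189.128/25
Allocation: 192.168.188.0/24 (167 hosts, 254 usable); 192.168.189.0/25 (105 hosts, 126 usable); 192.168.189.128/25 (96 hosts, 126 usable)


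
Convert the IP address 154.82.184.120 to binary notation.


154 = 10011010
82 = 01010010
184 = 10111000
120 = 01111000
Binary: 10011010.01010010.10111000.01111000


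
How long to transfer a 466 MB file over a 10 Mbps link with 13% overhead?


Effective throughput = 10 * (1 - 13/100) = 8.7 Mbps
File size in Mb = 466 * 8 = 3728 Mb
Time = 3728 / 8.7
Time = 428.5057 seconds


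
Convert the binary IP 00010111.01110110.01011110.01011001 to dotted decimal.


00010111 = 23
01110110 = 118
01011110 = 94
01011001 = 89
IP: 23.118.94.89


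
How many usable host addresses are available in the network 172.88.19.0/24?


Host bits = 32 - 24 = 8
Total addresses = 2^8 = 256
Usable = total - 2 (network and broadcast)
Usable hosts: 254


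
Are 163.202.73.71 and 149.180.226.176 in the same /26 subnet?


Mask: 255.255.255.192
163.202.73.71 AND mask = 163.202.73.64
149.180.226.176 AND mask = 149.180.226.128
No, different subnets (163.202.73.64 vs 149.180.226.128)


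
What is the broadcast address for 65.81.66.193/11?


Network: 65.64.0.0/11
Host bits = 21
Set all host bits to 1:
Broadcast: 65.95.255.255


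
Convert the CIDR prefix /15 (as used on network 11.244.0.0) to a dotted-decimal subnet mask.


/15 means 15 network bits, 17 host bits
Binary: 11111111111111100000000000000000
Mask: 255.254.0.0


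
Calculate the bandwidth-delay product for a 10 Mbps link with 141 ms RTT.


BDP = bandwidth * RTT
= 10 Mbps * 141 ms
= 10 * 1e6 * 141 / 1000 bits
= 1410000 bits
= 176250 bytes
= 172.1191 KB
BDP = 1410000 bits (176250 bytes)


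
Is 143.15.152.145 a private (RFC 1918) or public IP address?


RFC 1918 private ranges:
  10.0.0.0/8 (10.0.0.0 - 10.255.255.255)
  172.16.0.0/12 (172.16.0.0 - 172.31.255.255)
  192.168.0.0/16 (192.168.0.0 - 192.168.255.255)
Public (not in any RFC 1918 range)


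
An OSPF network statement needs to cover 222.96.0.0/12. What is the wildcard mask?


Subnet mask: 255.240.0.0
Wildcard = 255.255.255.255 - subnet mask
255 - 255 = 0
255 - 240 = 15
255 - 0 = 255
255 - 0 = 255
Wildcard: 0.15.255.255


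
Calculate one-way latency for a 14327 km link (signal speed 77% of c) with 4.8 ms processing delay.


Speed = 0.77 * 3e5 km/s = 231000 km/s
Propagation delay = 14327 / 231000 = 0.062 s = 62.0216 ms
Processing delay = 4.8 ms
Total one-way latency = 66.8216 ms


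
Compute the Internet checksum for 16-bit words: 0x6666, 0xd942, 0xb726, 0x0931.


Sum all words (with carry folding):
+ 0x6666 = 0x6666
+ 0xd942 = 0x3fa9
+ 0xb726 = 0xf6cf
+ 0x0931 = 0x0001
One's complement: ~0x0001
Checksum = 0xfffe


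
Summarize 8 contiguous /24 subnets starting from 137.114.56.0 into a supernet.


Original prefix: /24
Number of subnets: 8 = 2^3
New prefix = 24 - 3 = 21
Supernet: 137.114.56.0/21


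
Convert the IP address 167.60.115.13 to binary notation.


167 = 10100111
60 = 00111100
115 = 01110011
13 = 00001101
Binary: 10100111.00111100.01110011.00001101


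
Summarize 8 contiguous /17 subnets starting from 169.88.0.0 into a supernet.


Original prefix: /17
Number of subnets: 8 = 2^3
New prefix = 17 - 3 = 14
Supernet: 169.88.0.0/14


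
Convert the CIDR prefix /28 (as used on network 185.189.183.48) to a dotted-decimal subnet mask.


/28 means 28 network bits, 4 host bits
Binary: 11111111111111111111111111110000
Mask: 255.255.255.240


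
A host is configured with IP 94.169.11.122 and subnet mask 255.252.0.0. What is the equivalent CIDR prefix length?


Binary: 11111111.11111100.00000000.00000000
Count leading 1s
Prefix: /14


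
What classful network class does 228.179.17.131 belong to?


First octet: 228
Binary: 11100100
1110xxxx -> Class D (224-239)
Class D (multicast), default mask N/A


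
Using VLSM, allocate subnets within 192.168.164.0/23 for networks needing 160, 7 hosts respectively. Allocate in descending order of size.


160 hosts -> /24 (254 usable): 192.168.164.0/24
7 hosts -> /28 (14 usable): 192.168.165.0/28
Allocation: 192.168.164.0/24 (160 hosts, 254 usable); 192.168.165.0/28 (7 hosts, 14 usable)


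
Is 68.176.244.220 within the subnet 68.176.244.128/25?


Subnet network: 68.176.244.128
Test IP AND mask: 68.176.244.128
Yes, 68.176.244.220 is in 68.176.244.128/25


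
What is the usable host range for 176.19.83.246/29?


Network: 176.19.83.240
Broadcast: 176.19.83.247
First usable = network + 1
Last usable = broadcast - 1
Range: 176.19.83.241 to 176.19.83.246


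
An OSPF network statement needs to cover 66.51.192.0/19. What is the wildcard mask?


Subnet mask: 255.255.224.0
Wildcard = 255.255.255.255 - subnet mask
255 - 255 = 0
255 - 255 = 0
255 - 224 = 31
255 - 0 = 255
Wildcard: 0.0.31.255


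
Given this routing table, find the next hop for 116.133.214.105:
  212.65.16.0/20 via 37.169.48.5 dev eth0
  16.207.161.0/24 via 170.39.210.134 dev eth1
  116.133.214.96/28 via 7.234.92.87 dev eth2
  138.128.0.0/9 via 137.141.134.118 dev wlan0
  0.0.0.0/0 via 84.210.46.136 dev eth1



Longest prefix match for 116.133.214.105:
  /20 212.65.16.0: no
  /24 16.207.161.0: no
  /28 116.133.214.96: MATCH
  /9 138.128.0.0: no
  /0 0.0.0.0: MATCH
Selected: next-hop 7.234.92.87 via eth2 (matched /28)


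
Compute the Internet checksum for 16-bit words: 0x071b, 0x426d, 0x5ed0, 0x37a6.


Sum all words (with carry folding):
+ 0x071b = 0x071b
+ 0x426d = 0x4988
+ 0x5ed0 = 0xa858
+ 0x37a6 = 0xdffe
One's complement: ~0xdffe
Checksum = 0x2001


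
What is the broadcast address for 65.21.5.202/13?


Network: 65.16.0.0/13
Host bits = 19
Set all host bits to 1:
Broadcast: 65.23.255.255


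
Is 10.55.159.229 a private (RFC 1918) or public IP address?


RFC 1918 private ranges:
  10.0.0.0/8 (10.0.0.0 - 10.255.255.255)
  172.16.0.0/12 (172.16.0.0 - 172.31.255.255)
  192.168.0.0/16 (192.168.0.0 - 192.168.255.255)
Private (in 10.0.0.0/8)


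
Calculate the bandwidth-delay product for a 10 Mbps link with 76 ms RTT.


BDP = bandwidth * RTT
= 10 Mbps * 76 ms
= 10 * 1e6 * 76 / 1000 bits
= 760000 bits
= 95000 bytes
= 92.7734 KB
BDP = 760000 bits (95000 bytes)


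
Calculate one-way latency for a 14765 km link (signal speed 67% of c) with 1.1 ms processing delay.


Speed = 0.67 * 3e5 km/s = 201000 km/s
Propagation delay = 14765 / 201000 = 0.0735 s = 73.4577 ms
Processing delay = 1.1 ms
Total one-way latency = 74.5577 ms


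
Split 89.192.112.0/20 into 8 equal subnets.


New prefix = 20 + 3 = 23
Each subnet has 512 addresses
  89.192.112.0/23
  89.192.114.0/23
  89.192.116.0/23
  89.192.118.0/23
  89.192.120.0/23
  89.192.122.0/23
  89.192.124.0/23
  89.192.126.0/23
Subnets: 89.192.112.0/23, 89.192.114.0/23, 89.192.116.0/23, 89.192.118.0/23, 89.192.120.0/23, 89.192.122.0/23, 89.192.124.0/23, 89.192.126.0/23


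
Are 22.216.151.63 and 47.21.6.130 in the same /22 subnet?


Mask: 255.255.252.0
22.216.151.63 AND mask = 22.216.148.0
47.21.6.130 AND mask = 47.21.4.0
No, different subnets (22.216.148.0 vs 47.21.4.0)


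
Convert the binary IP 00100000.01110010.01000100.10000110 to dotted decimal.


00100000 = 32
01110010 = 114
01000100 = 68
10000110 = 134
IP: 32.114.68.134


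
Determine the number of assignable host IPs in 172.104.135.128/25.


Host bits = 32 - 25 = 7
Total addresses = 2^7 = 128
Usable = total - 2 (network and broadcast)
Usable hosts: 126


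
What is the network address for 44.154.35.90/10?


IP:   00101100.10011010.00100011.01011010
Mask: 11111111.11000000.00000000.00000000
AND operation:
Net:  00101100.10000000.00000000.00000000
Network: 44.128.0.0/10


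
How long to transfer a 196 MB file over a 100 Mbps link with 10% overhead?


Effective throughput = 100 * (1 - 10/100) = 90 Mbps
File size in Mb = 196 * 8 = 1568 Mb
Time = 1568 / 90
Time = 17.4222 seconds


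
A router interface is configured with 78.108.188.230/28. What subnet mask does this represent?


/28 means 28 network bits, 4 host bits
Binary: 11111111111111111111111111110000
Mask: 255.255.255.240


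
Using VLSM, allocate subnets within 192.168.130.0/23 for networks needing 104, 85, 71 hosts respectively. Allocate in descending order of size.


104 hosts -> /25 (126 usable): 192.168.130.0/25
85 hosts -> /25 (126 usable): 192.168.130.128/25
71 hosts -> /25 (126 usable): 192.168.131.0/25
Allocation: 192.168.130.0/25 (104 hosts, 126 usable); 192.168.130.128/25 (85 hosts, 126 usable); 192.168.131.0/25 (71 hosts, 126 usable)


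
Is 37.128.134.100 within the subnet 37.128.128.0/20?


Subnet network: 37.128.128.0
Test IP AND mask: 37.128.128.0
Yes, 37.128.134.100 is in 37.128.128.0/20


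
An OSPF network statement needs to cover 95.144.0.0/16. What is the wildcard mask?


Subnet mask: 255.255.0.0
Wildcard = 255.255.255.255 - subnet mask
255 - 255 = 0
255 - 255 = 0
255 - 0 = 255
255 - 0 = 255
Wildcard: 0.0.255.255


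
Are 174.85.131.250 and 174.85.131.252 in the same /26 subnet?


Mask: 255.255.255.192
174.85.131.250 AND mask = 174.85.131.192
174.85.131.252 AND mask = 174.85.131.192
Yes, same subnet (174.85.131.192)


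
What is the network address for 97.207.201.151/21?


IP:   01100001.11001111.11001001.10010111
Mask: 11111111.11111111.11111000.00000000
AND operation:
Net:  01100001.11001111.11001000.00000000
Network: 97.207.200.0/21


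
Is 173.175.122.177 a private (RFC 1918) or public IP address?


RFC 1918 private ranges:
  10.0.0.0/8 (10.0.0.0 - 10.255.255.255)
  172.16.0.0/12 (172.16.0.0 - 172.31.255.255)
  192.168.0.0/16 (192.168.0.0 - 192.168.255.255)
Public (not in any RFC 1918 range)


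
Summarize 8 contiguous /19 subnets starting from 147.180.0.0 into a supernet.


Original prefix: /19
Number of subnets: 8 = 2^3
New prefix = 19 - 3 = 16
Supernet: 147.180.0.0/16


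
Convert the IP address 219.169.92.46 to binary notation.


219 = 11011011
169 = 10101001
92 = 01011100
46 = 00101110
Binary: 11011011.10101001.01011100.00101110


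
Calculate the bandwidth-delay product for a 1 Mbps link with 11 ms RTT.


BDP = bandwidth * RTT
= 1 Mbps * 11 ms
= 1 * 1e6 * 11 / 1000 bits
= 11000 bits
= 1375 bytes
= 1.3428 KB
BDP = 11000 bits (1375 bytes)


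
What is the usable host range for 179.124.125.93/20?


Network: 179.124.112.0
Broadcast: 179.124.127.255
First usable = network + 1
Last usable = broadcast - 1
Range: 179.124.112.1 to 179.124.127.254


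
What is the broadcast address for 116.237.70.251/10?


Network: 116.192.0.0/10
Host bits = 22
Set all host bits to 1:
Broadcast: 116.255.255.255


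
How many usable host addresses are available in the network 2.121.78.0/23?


Host bits = 32 - 23 = 9
Total addresses = 2^9 = 512
Usable = total - 2 (network and broadcast)
Usable hosts: 510


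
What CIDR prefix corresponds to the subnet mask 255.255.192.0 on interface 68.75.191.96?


Binary: 11111111.11111111.11000000.00000000
Count leading 1s
Prefix: /18


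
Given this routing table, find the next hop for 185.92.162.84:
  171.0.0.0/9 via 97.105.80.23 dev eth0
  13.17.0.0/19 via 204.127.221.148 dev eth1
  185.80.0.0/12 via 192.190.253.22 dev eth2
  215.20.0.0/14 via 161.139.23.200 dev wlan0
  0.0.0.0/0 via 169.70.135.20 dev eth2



Longest prefix match for 185.92.162.84:
  /9 171.0.0.0: no
  /19 13.17.0.0: no
  /12 185.80.0.0: MATCH
  /14 215.20.0.0: no
  /0 0.0.0.0: MATCH
Selected: next-hop 192.190.253.22 via eth2 (matched /12)


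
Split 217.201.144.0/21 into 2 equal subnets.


New prefix = 21 + 1 = 22
Each subnet has 1024 addresses
  217.201.144.0/22
  217.201.148.0/22
Subnets: 217.201.144.0/22, 217.201.148.0/22


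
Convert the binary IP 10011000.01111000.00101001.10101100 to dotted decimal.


10011000 = 152
01111000 = 120
00101001 = 41
10101100 = 172
IP: 152.120.41.172


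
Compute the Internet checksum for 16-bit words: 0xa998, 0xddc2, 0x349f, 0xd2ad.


Sum all words (with carry folding):
+ 0xa998 = 0xa998
+ 0xddc2 = 0x875b
+ 0x349f = 0xbbfa
+ 0xd2ad = 0x8ea8
One's complement: ~0x8ea8
Checksum = 0x7157


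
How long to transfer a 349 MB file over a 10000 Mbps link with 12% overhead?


Effective throughput = 10000 * (1 - 12/100) = 8800 Mbps
File size in Mb = 349 * 8 = 2792 Mb
Time = 2792 / 8800
Time = 0.3173 seconds


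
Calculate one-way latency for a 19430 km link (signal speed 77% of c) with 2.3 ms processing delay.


Speed = 0.77 * 3e5 km/s = 231000 km/s
Propagation delay = 19430 / 231000 = 0.0841 s = 84.1126 ms
Processing delay = 2.3 ms
Total one-way latency = 86.4126 ms


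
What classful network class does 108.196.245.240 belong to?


First octet: 108
Binary: 01101100
0xxxxxxx -> Class A (1-126)
Class A, default mask 255.0.0.0 (/8)


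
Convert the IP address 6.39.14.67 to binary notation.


6 = 00000110
39 = 00100111
14 = 00001110
67 = 01000011
Binary: 00000110.00100111.00001110.01000011


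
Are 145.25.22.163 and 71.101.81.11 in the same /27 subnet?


Mask: 255.255.255.224
145.25.22.163 AND mask = 145.25.22.160
71.101.81.11 AND mask = 71.101.81.0
No, different subnets (145.25.22.160 vs 71.101.81.0)


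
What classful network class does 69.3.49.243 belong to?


First octet: 69
Binary: 01000101
0xxxxxxx -> Class A (1-126)
Class A, default mask 255.0.0.0 (/8)


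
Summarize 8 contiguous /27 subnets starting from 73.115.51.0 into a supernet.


Original prefix: /27
Number of subnets: 8 = 2^3
New prefix = 27 - 3 = 24
Supernet: 73.115.51.0/24


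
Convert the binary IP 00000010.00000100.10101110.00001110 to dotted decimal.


00000010 = 2
00000100 = 4
10101110 = 174
00001110 = 14
IP: 2.4.174.14


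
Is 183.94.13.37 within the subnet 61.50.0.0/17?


Subnet network: 61.50.0.0
Test IP AND mask: 183.94.0.0
No, 183.94.13.37 is not in 61.50.0.0/17


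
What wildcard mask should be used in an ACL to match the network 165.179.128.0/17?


Subnet mask: 255.255.128.0
Wildcard = 255.255.255.255 - subnet mask
255 - 255 = 0
255 - 255 = 0
255 - 128 = 127
255 - 0 = 255
Wildcard: 0.0.127.255


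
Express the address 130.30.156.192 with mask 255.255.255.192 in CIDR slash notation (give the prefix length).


Binary: 11111111.11111111.11111111.11000000
Count leading 1s
Prefix: /26


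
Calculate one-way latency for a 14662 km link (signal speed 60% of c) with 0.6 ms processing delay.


Speed = 0.6 * 3e5 km/s = 180000 km/s
Propagation delay = 14662 / 180000 = 0.0815 s = 81.4556 ms
Processing delay = 0.6 ms
Total one-way latency = 82.0556 ms


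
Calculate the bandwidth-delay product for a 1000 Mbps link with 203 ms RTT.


BDP = bandwidth * RTT
= 1000 Mbps * 203 ms
= 1000 * 1e6 * 203 / 1000 bits
= 203000000 bits
= 25375000 bytes
= 24780.2734 KB
BDP = 203000000 bits (25375000 bytes)


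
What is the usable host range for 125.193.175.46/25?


Network: 125.193.175.0
Broadcast: 125.193.175.127
First usable = network + 1
Last usable = broadcast - 1
Range: 125.193.175.1 to 125.193.175.126


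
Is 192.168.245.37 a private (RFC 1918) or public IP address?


RFC 1918 private ranges:
  10.0.0.0/8 (10.0.0.0 - 10.255.255.255)
  172.16.0.0/12 (172.16.0.0 - 172.31.255.255)
  192.168.0.0/16 (192.168.0.0 - 192.168.255.255)
Private (in 192.168.0.0/16)


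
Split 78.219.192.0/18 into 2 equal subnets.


New prefix = 18 + 1 = 19
Each subnet has 8192 addresses
  78.219.192.0/19
  78.219.224.0/19
Subnets: 78.219.192.0/19, 78.219.224.0/19


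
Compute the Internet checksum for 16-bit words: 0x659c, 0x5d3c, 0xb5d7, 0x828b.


Sum all words (with carry folding):
+ 0x659c = 0x659c
+ 0x5d3c = 0xc2d8
+ 0xb5d7 = 0x78b0
+ 0x828b = 0xfb3b
One's complement: ~0xfb3b
Checksum = 0x04c4


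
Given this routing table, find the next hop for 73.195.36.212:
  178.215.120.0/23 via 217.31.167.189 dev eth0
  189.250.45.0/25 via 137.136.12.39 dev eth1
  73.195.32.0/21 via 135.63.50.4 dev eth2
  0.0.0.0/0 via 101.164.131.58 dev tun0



Longest prefix match for 73.195.36.212:
  /23 178.215.120.0: no
  /25 189.250.45.0: no
  /21 73.195.32.0: MATCH
  /0 0.0.0.0: MATCH
Selected: next-hop 135.63.50.4 via eth2 (matched /21)


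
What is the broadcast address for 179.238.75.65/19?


Network: 179.238.64.0/19
Host bits = 13
Set all host bits to 1:
Broadcast: 179.238.95.255


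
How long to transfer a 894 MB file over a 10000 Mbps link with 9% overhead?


Effective throughput = 10000 * (1 - 9/100) = 9100 Mbps
File size in Mb = 894 * 8 = 7152 Mb
Time = 7152 / 9100
Time = 0.7859 seconds


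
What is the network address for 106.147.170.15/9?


IP:   01101010.10010011.10101010.00001111
Mask: 11111111.10000000.00000000.00000000
AND operation:
Net:  01101010.10000000.00000000.00000000
Network: 106.128.0.0/9


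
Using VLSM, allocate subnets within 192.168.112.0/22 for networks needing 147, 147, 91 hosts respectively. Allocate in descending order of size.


147 hosts -> /24 (254 usable): 192.168.112.0/24
147 hosts -> /24 (254 usable): 192.168.113.0/24
91 hosts -> /25 (126 usable): 192.168.114.0/25
Allocation: 192.168.112.0/24 (147 hosts, 254 usable); 192.168.113.0/24 (147 hosts, 254 usable); 192.168.114.0/25 (91 hosts, 126 usable)


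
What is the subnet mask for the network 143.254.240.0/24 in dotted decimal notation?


/24 means 24 network bits, 8 host bits
Binary: 11111111111111111111111100000000
Mask: 255.255.255.0


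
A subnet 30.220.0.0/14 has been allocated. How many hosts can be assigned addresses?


Host bits = 32 - 14 = 18
Total addresses = 2^18 = 262144
Usable = total - 2 (network and broadcast)
Usable hosts: 262142


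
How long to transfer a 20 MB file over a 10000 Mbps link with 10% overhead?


Effective throughput = 10000 * (1 - 10/100) = 9000 Mbps
File size in Mb = 20 * 8 = 160 Mb
Time = 160 / 9000
Time = 0.0178 seconds


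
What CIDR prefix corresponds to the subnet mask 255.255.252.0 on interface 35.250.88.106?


Binary: 11111111.11111111.11111100.00000000
Count leading 1s
Prefix: /22


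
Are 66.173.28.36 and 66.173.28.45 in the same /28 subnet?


Mask: 255.255.255.240
66.173.28.36 AND mask = 66.173.28.32
66.173.28.45 AND mask = 66.173.28.32
Yes, same subnet (66.173.28.32)


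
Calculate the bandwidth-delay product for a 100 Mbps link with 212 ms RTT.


BDP = bandwidth * RTT
= 100 Mbps * 212 ms
= 100 * 1e6 * 212 / 1000 bits
= 21200000 bits
= 2650000 bytes
= 2587.8906 KB
BDP = 21200000 bits (2650000 bytes)


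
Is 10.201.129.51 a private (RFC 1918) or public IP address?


RFC 1918 private ranges:
  10.0.0.0/8 (10.0.0.0 - 10.255.255.255)
  172.16.0.0/12 (172.16.0.0 - 172.31.255.255)
  192.168.0.0/16 (192.168.0.0 - 192.168.255.255)
Private (in 10.0.0.0/8)


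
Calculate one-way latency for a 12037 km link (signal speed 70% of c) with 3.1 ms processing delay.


Speed = 0.7 * 3e5 km/s = 210000 km/s
Propagation delay = 12037 / 210000 = 0.0573 s = 57.319 ms
Processing delay = 3.1 ms
Total one-way latency = 60.419 ms


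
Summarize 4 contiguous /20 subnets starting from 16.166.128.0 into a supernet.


Original prefix: /20
Number of subnets: 4 = 2^2
New prefix = 20 - 2 = 18
Supernet: 16.166.128.0/18


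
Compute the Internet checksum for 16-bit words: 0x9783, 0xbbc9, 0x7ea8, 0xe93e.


Sum all words (with carry folding):
+ 0x9783 = 0x9783
+ 0xbbc9 = 0x534d
+ 0x7ea8 = 0xd1f5
+ 0xe93e = 0xbb34
One's complement: ~0xbb34
Checksum = 0x44cb


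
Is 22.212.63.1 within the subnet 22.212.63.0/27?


Subnet network: 22.212.63.0
Test IP AND mask: 22.212.63.0
Yes, 22.212.63.1 is in 22.212.63.0/27


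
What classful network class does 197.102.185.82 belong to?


First octet: 197
Binary: 11000101
110xxxxx -> Class C (192-223)
Class C, default mask 255.255.255.0 (/24)


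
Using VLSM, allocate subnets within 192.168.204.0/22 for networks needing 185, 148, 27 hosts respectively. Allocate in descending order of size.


185 hosts -> /24 (254 usable): 192.168.204.0/24
148 hosts -> /24 (254 usable): 192.168.205.0/24
27 hosts -> /27 (30 usable): 192.168.206.0/27
Allocation: 192.168.204.0/24 (185 hosts, 254 usable); 192.168.205.0/24 (148 hosts, 254 usable); 192.168.206.0/27 (27 hosts, 30 usable)


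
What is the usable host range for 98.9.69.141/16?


Network: 98.9.0.0
Broadcast: 98.9.255.255
First usable = network + 1
Last usable = broadcast - 1
Range: 98.9.0.1 to 98.9.255.254


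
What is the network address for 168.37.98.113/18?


IP:   10101000.00100101.01100010.01110001
Mask: 11111111.11111111.11000000.00000000
AND operation:
Net:  10101000.00100101.01000000.00000000
Network: 168.37.64.0/18


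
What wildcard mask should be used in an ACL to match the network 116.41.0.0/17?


Subnet mask: 255.255.128.0
Wildcard = 255.255.255.255 - subnet mask
255 - 255 = 0
255 - 255 = 0
255 - 128 = 127
255 - 0 = 255
Wildcard: 0.0.127.255


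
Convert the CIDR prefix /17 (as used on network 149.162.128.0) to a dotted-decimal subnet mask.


/17 means 17 network bits, 15 host bits
Binary: 11111111111111111000000000000000
Mask: 255.255.128.0


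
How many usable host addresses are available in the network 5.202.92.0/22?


Host bits = 32 - 22 = 10
Total addresses = 2^10 = 1024
Usable = total - 2 (network and broadcast)
Usable hosts: 1022


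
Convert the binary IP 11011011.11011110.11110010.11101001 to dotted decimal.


11011011 = 219
11011110 = 222
11110010 = 242
11101001 = 233
IP: 219.222.242.233


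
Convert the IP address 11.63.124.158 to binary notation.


11 = 00001011
63 = 00111111
124 = 01111100
158 = 10011110
Binary: 00001011.00111111.01111100.10011110


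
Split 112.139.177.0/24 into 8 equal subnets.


New prefix = 24 + 3 = 27
Each subnet has 32 addresses
  112.139.177.0/27
  112.139.177.32/27
  112.139.177.64/27
  112.139.177.96/27
  112.139.177.128/27
  112.139.177.160/27
  112.139.177.192/27
  112.139.177.224/27
Subnets: 112.139.177.0/27, 112.139.177.32/27, 112.139.177.64/27, 112.139.177.96/27, 112.139.177.128/27, 112.139.177.160/27, 112.139.177.192/27, 112.139.177.224/27


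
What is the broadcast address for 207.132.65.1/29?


Network: 207.132.65.0/29
Host bits = 3
Set all host bits to 1:
Broadcast: 207.132.65.7


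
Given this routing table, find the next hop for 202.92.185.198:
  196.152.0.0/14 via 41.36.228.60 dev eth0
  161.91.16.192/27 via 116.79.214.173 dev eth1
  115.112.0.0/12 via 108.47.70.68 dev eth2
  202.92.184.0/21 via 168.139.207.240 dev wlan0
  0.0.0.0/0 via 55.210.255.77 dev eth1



Longest prefix match for 202.92.185.198:
  /14 196.152.0.0: no
  /27 161.91.16.192: no
  /12 115.112.0.0: no
  /21 202.92.184.0: MATCH
  /0 0.0.0.0: MATCH
Selected: next-hop 168.139.207.240 via wlan0 (matched /21)


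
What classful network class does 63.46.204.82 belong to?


First octet: 63
Binary: 00111111
0xxxxxxx -> Class A (1-126)
Class A, default mask 255.0.0.0 (/8)


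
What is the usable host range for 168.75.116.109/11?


Network: 168.64.0.0
Broadcast: 168.95.255.255
First usable = network + 1
Last usable = broadcast - 1
Range: 168.64.0.1 to 168.95.255.254


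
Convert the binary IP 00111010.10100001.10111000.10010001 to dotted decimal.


00111010 = 58
10100001 = 161
10111000 = 184
10010001 = 145
IP: 58.161.184.145


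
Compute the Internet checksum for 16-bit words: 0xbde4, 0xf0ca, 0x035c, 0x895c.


Sum all words (with carry folding):
+ 0xbde4 = 0xbde4
+ 0xf0ca = 0xaeaf
+ 0x035c = 0xb20b
+ 0x895c = 0x3b68
One's complement: ~0x3b68
Checksum = 0xc497


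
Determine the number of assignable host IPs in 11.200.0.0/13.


Host bits = 32 - 13 = 19
Total addresses = 2^19 = 524288
Usable = total - 2 (network and broadcast)
Usable hosts: 524286


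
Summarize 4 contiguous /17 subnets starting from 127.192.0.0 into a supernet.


Original prefix: /17
Number of subnets: 4 = 2^2
New prefix = 17 - 2 = 15
Supernet: 127.192.0.0/15


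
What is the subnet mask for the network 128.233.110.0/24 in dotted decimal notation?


/24 means 24 network bits, 8 host bits
Binary: 11111111111111111111111100000000
Mask: 255.255.255.0


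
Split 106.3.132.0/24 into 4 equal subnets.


New prefix = 24 + 2 = 26
Each subnet has 64 addresses
  106.3.132.0/26
  106.3.132.64/26
  106.3.132.128/26
  106.3.132.192/26
Subnets: 106.3.132.0/26, 106.3.132.64/26, 106.3.132.128/26, 106.3.132.192/26


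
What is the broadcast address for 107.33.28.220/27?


Network: 107.33.28.192/27
Host bits = 5
Set all host bits to 1:
Broadcast: 107.33.28.223


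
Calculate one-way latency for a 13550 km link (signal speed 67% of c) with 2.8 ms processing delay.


Speed = 0.67 * 3e5 km/s = 201000 km/s
Propagation delay = 13550 / 201000 = 0.0674 s = 67.4129 ms
Processing delay = 2.8 ms
Total one-way latency = 70.2129 ms


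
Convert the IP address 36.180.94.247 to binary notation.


36 = 00100100
180 = 10110100
94 = 01011110
247 = 11110111
Binary: 00100100.10110100.01011110.11110111


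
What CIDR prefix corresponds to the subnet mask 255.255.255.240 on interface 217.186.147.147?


Binary: 11111111.11111111.11111111.11110000
Count leading 1s
Prefix: /28


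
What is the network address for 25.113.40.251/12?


IP:   00011001.01110001.00101000.11111011
Mask: 11111111.11110000.00000000.00000000
AND operation:
Net:  00011001.01110000.00000000.00000000
Network: 25.112.0.0/12


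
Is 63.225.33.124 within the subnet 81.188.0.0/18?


Subnet network: 81.188.0.0
Test IP AND mask: 63.225.0.0
No, 63.225.33.124 is not in 81.188.0.0/18


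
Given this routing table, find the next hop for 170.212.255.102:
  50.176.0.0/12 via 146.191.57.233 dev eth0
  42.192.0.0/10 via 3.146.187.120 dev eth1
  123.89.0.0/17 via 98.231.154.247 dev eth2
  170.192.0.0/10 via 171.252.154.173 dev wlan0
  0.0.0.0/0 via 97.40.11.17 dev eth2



Longest prefix match for 170.212.255.102:
  /12 50.176.0.0: no
  /10 42.192.0.0: no
  /17 123.89.0.0: no
  /10 170.192.0.0: MATCH
  /0 0.0.0.0: MATCH
Selected: next-hop 171.252.154.173 via wlan0 (matched /10)


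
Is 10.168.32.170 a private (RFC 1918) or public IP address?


RFC 1918 private ranges:
  10.0.0.0/8 (10.0.0.0 - 10.255.255.255)
  172.16.0.0/12 (172.16.0.0 - 172.31.255.255)
  192.168.0.0/16 (192.168.0.0 - 192.168.255.255)
Private (in 10.0.0.0/8)


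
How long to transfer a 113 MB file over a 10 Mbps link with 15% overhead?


Effective throughput = 10 * (1 - 15/100) = 8.5 Mbps
File size in Mb = 113 * 8 = 904 Mb
Time = 904 / 8.5
Time = 106.3529 seconds


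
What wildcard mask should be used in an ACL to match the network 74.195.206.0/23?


Subnet mask: 255.255.254.0
Wildcard = 255.255.255.255 - subnet mask
255 - 255 = 0
255 - 255 = 0
255 - 254 = 1
255 - 0 = 255
Wildcard: 0.0.1.255


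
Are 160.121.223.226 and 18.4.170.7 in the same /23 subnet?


Mask: 255.255.254.0
160.121.223.226 AND mask = 160.121.222.0
18.4.170.7 AND mask = 18.4.170.0
No, different subnets (160.121.222.0 vs 18.4.170.0)


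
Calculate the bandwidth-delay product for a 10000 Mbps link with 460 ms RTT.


BDP = bandwidth * RTT
= 10000 Mbps * 460 ms
= 10000 * 1e6 * 460 / 1000 bits
= 4600000000 bits
= 575000000 bytes
= 561523.4375 KB
BDP = 4600000000 bits (575000000 bytes)


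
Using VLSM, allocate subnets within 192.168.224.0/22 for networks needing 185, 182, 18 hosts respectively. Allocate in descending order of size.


185 hosts -> /24 (254 usable): 192.168.224.0/24
182 hosts -> /24 (254 usable): 192.168.225.0/24
18 hosts -> /27 (30 usable): 192.168.226.0/27
Allocation: 192.168.224.0/24 (185 hosts, 254 usable); 192.168.225.0/24 (182 hosts, 254 usable); 192.168.226.0/27 (18 hosts, 30 usable)


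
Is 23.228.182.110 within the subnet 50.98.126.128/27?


Subnet network: 50.98.126.128
Test IP AND mask: 23.228.182.96
No, 23.228.182.110 is not in 50.98.126.128/27


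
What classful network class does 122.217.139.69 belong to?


First octet: 122
Binary: 01111010
0xxxxxxx -> Class A (1-126)
Class A, default mask 255.0.0.0 (/8)


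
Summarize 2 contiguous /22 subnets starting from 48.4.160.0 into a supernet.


Original prefix: /22
Number of subnets: 2 = 2^1
New prefix = 22 - 1 = 21
Supernet: 48.4.160.0/21


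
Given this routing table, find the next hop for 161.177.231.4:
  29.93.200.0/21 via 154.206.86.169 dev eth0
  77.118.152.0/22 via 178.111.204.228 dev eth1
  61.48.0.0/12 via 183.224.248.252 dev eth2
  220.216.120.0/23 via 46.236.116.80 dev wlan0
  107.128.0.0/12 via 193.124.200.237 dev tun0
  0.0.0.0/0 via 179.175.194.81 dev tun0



Longest prefix match for 161.177.231.4:
  /21 29.93.200.0: no
  /22 77.118.152.0: no
  /12 61.48.0.0: no
  /23 220.216.120.0: no
  /12 107.128.0.0: no
  /0 0.0.0.0: MATCH
Selected: next-hop 179.175.194.81 via tun0 (matched /0)


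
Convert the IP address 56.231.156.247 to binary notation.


56 = 00111000
231 = 11100111
156 = 10011100
247 = 11110111
Binary: 00111000.11100111.10011100.11110111


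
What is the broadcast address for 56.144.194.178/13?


Network: 56.144.0.0/13
Host bits = 19
Set all host bits to 1:
Broadcast: 56.151.255.255


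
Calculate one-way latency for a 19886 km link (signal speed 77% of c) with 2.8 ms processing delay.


Speed = 0.77 * 3e5 km/s = 231000 km/s
Propagation delay = 19886 / 231000 = 0.0861 s = 86.0866 ms
Processing delay = 2.8 ms
Total one-way latency = 88.8866 ms


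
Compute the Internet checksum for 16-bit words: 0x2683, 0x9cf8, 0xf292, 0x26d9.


Sum all words (with carry folding):
+ 0x2683 = 0x2683
+ 0x9cf8 = 0xc37b
+ 0xf292 = 0xb60e
+ 0x26d9 = 0xdce7
One's complement: ~0xdce7
Checksum = 0x2318


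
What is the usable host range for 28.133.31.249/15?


Network: 28.132.0.0
Broadcast: 28.133.255.255
First usable = network + 1
Last usable = broadcast - 1
Range: 28.132.0.1 to 28.133.255.254


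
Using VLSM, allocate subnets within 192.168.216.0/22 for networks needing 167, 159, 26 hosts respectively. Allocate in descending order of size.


167 hosts -> /24 (254 usable): 192.168.216.0/24
159 hosts -> /24 (254 usable): 192.168.217.0/24
26 hosts -> /27 (30 usable): 192.168.218.0/27
Allocation: 192.168.216.0/24 (167 hosts, 254 usable); 192.168.217.0/24 (159 hosts, 254 usable); 192.168.218.0/27 (26 hosts, 30 usable)


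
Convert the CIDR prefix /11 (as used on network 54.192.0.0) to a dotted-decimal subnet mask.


/11 means 11 network bits, 21 host bits
Binary: 11111111111000000000000000000000
Mask: 255.224.0.0


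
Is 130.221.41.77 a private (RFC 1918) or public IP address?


RFC 1918 private ranges:
  10.0.0.0/8 (10.0.0.0 - 10.255.255.255)
  172.16.0.0/12 (172.16.0.0 - 172.31.255.255)
  192.168.0.0/16 (192.168.0.0 - 192.168.255.255)
Public (not in any RFC 1918 range)


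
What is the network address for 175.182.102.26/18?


IP:   10101111.10110110.01100110.00011010
Mask: 11111111.11111111.11000000.00000000
AND operation:
Net:  10101111.10110110.01000000.00000000
Network: 175.182.64.0/18


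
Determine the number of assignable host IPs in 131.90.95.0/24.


Host bits = 32 - 24 = 8
Total addresses = 2^8 = 256
Usable = total - 2 (network and broadcast)
Usable hosts: 254


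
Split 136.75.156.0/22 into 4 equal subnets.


New prefix = 22 + 2 = 24
Each subnet has 256 addresses
  136.75.156.0/24
  136.75.157.0/24
  136.75.158.0/24
  136.75.159.0/24
Subnets: 136.75.156.0/24, 136.75.157.0/24, 136.75.158.0/24, 136.75.159.0/24


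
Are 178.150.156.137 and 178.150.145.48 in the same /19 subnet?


Mask: 255.255.224.0
178.150.156.137 AND mask = 178.150.128.0
178.150.145.48 AND mask = 178.150.128.0
Yes, same subnet (178.150.128.0)


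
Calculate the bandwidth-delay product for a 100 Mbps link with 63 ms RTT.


BDP = bandwidth * RTT
= 100 Mbps * 63 ms
= 100 * 1e6 * 63 / 1000 bits
= 6300000 bits
= 787500 bytes
= 769.043 KB
BDP = 6300000 bits (787500 bytes)


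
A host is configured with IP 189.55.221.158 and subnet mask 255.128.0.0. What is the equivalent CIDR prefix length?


Binary: 11111111.10000000.00000000.00000000
Count leading 1s
Prefix: /9


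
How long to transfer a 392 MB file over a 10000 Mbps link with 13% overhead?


Effective throughput = 10000 * (1 - 13/100) = 8700 Mbps
File size in Mb = 392 * 8 = 3136 Mb
Time = 3136 / 8700
Time = 0.3605 seconds


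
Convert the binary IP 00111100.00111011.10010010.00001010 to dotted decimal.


00111100 = 60
00111011 = 59
10010010 = 146
00001010 = 10
IP: 60.59.146.10


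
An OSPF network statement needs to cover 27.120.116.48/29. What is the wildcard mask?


Subnet mask: 255.255.255.248
Wildcard = 255.255.255.255 - subnet mask
255 - 255 = 0
255 - 255 = 0
255 - 255 = 0
255 - 248 = 7
Wildcard: 0.0.0.7


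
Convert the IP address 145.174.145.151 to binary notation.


145 = 10010001
174 = 10101110
145 = 10010001
151 = 10010111
Binary: 10010001.10101110.10010001.10010111


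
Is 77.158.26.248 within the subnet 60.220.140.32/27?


Subnet network: 60.220.140.32
Test IP AND mask: 77.158.26.224
No, 77.158.26.248 is not in 60.220.140.32/27


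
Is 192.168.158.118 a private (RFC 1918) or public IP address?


RFC 1918 private ranges:
  10.0.0.0/8 (10.0.0.0 - 10.255.255.255)
  172.16.0.0/12 (172.16.0.0 - 172.31.255.255)
  192.168.0.0/16 (192.168.0.0 - 192.168.255.255)
Private (in 192.168.0.0/16)


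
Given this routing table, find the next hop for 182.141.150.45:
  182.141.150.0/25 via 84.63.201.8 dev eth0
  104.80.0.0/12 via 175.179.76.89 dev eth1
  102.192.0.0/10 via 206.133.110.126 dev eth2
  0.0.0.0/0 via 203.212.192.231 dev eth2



Longest prefix match for 182.141.150.45:
  /25 182.141.150.0: MATCH
  /12 104.80.0.0: no
  /10 102.192.0.0: no
  /0 0.0.0.0: MATCH
Selected: next-hop 84.63.201.8 via eth0 (matched /25)


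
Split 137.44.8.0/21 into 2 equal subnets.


New prefix = 21 + 1 = 22
Each subnet has 1024 addresses
  137.44.8.0/22
  137.44.12.0/22
Subnets: 137.44.8.0/22, 137.44.12.0/22


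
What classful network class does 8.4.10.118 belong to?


First octet: 8
Binary: 00001000
0xxxxxxx -> Class A (1-126)
Class A, default mask 255.0.0.0 (/8)


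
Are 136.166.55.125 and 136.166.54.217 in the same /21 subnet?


Mask: 255.255.248.0
136.166.55.125 AND mask = 136.166.48.0
136.166.54.217 AND mask = 136.166.48.0
Yes, same subnet (136.166.48.0)


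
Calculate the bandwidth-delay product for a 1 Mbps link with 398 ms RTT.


BDP = bandwidth * RTT
= 1 Mbps * 398 ms
= 1 * 1e6 * 398 / 1000 bits
= 398000 bits
= 49750 bytes
= 48.584 KB
BDP = 398000 bits (49750 bytes)


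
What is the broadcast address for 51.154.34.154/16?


Network: 51.154.0.0/16
Host bits = 16
Set all host bits to 1:
Broadcast: 51.154.255.255


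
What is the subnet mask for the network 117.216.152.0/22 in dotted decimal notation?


/22 means 22 network bits, 10 host bits
Binary: 11111111111111111111110000000000
Mask: 255.255.252.0


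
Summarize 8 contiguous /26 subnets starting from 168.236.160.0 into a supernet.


Original prefix: /26
Number of subnets: 8 = 2^3
New prefix = 26 - 3 = 23
Supernet: 168.236.160.0/23


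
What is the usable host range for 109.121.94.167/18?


Network: 109.121.64.0
Broadcast: 109.121.127.255
First usable = network + 1
Last usable = broadcast - 1
Range: 109.121.64.1 to 109.121.127.254


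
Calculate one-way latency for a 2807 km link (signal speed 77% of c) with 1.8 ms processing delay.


Speed = 0.77 * 3e5 km/s = 231000 km/s
Propagation delay = 2807 / 231000 = 0.0122 s = 12.1515 ms
Processing delay = 1.8 ms
Total one-way latency = 13.9515 ms


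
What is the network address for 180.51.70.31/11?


IP:   10110100.00110011.01000110.00011111
Mask: 11111111.11100000.00000000.00000000
AND operation:
Net:  10110100.00100000.00000000.00000000
Network: 180.32.0.0/11


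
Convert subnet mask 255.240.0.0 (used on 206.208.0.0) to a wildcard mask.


Subnet mask: 255.240.0.0
Wildcard = 255.255.255.255 - subnet mask
255 - 255 = 0
255 - 240 = 15
255 - 0 = 255
255 - 0 = 255
Wildcard: 0.15.255.255


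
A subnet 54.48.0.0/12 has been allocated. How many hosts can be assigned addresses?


Host bits = 32 - 12 = 20
Total addresses = 2^20 = 1048576
Usable = total - 2 (network and broadcast)
Usable hosts: 1048574


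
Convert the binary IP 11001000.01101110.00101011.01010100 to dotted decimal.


11001000 = 200
01101110 = 110
00101011 = 43
01010100 = 84
IP: 200.110.43.84


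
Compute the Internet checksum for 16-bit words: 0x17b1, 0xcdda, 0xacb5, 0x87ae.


Sum all words (with carry folding):
+ 0x17b1 = 0x17b1
+ 0xcdda = 0xe58b
+ 0xacb5 = 0x9241
+ 0x87ae = 0x19f0
One's complement: ~0x19f0
Checksum = 0xe60f


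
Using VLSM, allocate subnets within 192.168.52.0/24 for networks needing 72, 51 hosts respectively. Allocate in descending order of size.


72 hosts -> /25 (126 usable): 192.168.52.0/25
51 hosts -> /26 (62 usable): 192.168.52.128/26
Allocation: 192.168.52.0/25 (72 hosts, 126 usable); 192.168.52.128/26 (51 hosts, 62 usable)


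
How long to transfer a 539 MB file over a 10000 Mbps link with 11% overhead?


Effective throughput = 10000 * (1 - 11/100) = 8900 Mbps
File size in Mb = 539 * 8 = 4312 Mb
Time = 4312 / 8900
Time = 0.4845 seconds


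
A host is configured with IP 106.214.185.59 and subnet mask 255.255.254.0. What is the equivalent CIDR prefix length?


Binary: 11111111.11111111.11111110.00000000
Count leading 1s
Prefix: /23


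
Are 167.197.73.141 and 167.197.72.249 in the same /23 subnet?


Mask: 255.255.254.0
167.197.73.141 AND mask = 167.197.72.0
167.197.72.249 AND mask = 167.197.72.0
Yes, same subnet (167.197.72.0)


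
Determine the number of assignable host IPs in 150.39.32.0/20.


Host bits = 32 - 20 = 12
Total addresses = 2^12 = 4096
Usable = total - 2 (network and broadcast)
Usable hosts: 4094


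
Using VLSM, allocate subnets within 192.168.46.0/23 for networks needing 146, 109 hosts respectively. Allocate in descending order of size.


146 hosts -> /24 (254 usable): 192.168.46.0/24
109 hosts -> /25 (126 usable): 192.168.47.0/25
Allocation: 192.168.46.0/24 (146 hosts, 254 usable); 192.168.47.0/25 (109 hosts, 126 usable)


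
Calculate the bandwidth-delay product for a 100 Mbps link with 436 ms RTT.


BDP = bandwidth * RTT
= 100 Mbps * 436 ms
= 100 * 1e6 * 436 / 1000 bits
= 43600000 bits
= 5450000 bytes
= 5322.2656 KB
BDP = 43600000 bits (5450000 bytes)


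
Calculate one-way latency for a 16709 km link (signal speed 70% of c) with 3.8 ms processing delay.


Speed = 0.7 * 3e5 km/s = 210000 km/s
Propagation delay = 16709 / 210000 = 0.0796 s = 79.5667 ms
Processing delay = 3.8 ms
Total one-way latency = 83.3667 ms


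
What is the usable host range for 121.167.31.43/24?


Network: 121.167.31.0
Broadcast: 121.167.31.255
First usable = network + 1
Last usable = broadcast - 1
Range: 121.167.31.1 to 121.167.31.254


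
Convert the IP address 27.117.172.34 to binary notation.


27 = 00011011
117 = 01110101
172 = 10101100
34 = 00100010
Binary: 00011011.01110101.10101100.00100010


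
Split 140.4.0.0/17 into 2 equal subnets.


New prefix = 17 + 1 = 18
Each subnet has 16384 addresses
  140.4.0.0/18
  140.4.64.0/18
Subnets: 140.4.0.0/18, 140.4.64.0/18


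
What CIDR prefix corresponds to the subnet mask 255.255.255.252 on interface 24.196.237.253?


Binary: 11111111.11111111.11111111.11111100
Count leading 1s
Prefix: /30
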